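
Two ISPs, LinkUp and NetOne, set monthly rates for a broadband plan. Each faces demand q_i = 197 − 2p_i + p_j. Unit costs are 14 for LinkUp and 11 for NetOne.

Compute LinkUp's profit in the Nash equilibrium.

LinkUp's profit: π = (p_{LinkUp} − 14)(197 − 2p_{LinkUp} + p_{NetOne}).
∂π/∂p_{LinkUp} = 225 − 4p_{LinkUp} + p_{NetOne} = 0 ⇒ p_{LinkUp} = 56.25 + 0.25p_{NetOne}.
Similarly p_{NetOne} = 54.75 + 0.25p_{LinkUp}.
Plugging p_{NetOne} into LinkUp's best response: p_{LinkUp} = 56.25 + 0.25(54.75 + 0.25p_{LinkUp}) ⇒ 0.9375p_{LinkUp} = 69.9375, so p_{LinkUp} = 74.6.
Then p_{NetOne} = 54.75 + 0.25·74.6 = 73.4.
q_{LinkUp} = 197 − 2·74.6 + 73.4 = 121.2.
Profit = (74.6 − 14)·121.2 = 7344.72.

7344.72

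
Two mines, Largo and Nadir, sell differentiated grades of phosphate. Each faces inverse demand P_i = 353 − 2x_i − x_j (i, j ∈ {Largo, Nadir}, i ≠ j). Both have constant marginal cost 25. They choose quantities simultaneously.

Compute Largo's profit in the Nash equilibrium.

Mine Largo's profit: π = x_{Largo}(353 − 2x_{Largo} − x_{Nadir}) − 25x_{Largo}.
∂π/∂x_{Largo} = 328 − 4x_{Largo} − x_{Nadir} = 0 ⇒ x_{Largo} = 82 − 0.25x_{Nadir}.
By symmetry x_{Nadir} = x_{Largo}; substituting into the reaction function, 1.25x_{Largo} = 82 and x_{Largo} = 65.6.
P_{Largo} = 353 − 2·65.6 − 65.6 = 156.2.
Profit = (156.2 − 25)·65.6 = 8606.72.

8606.72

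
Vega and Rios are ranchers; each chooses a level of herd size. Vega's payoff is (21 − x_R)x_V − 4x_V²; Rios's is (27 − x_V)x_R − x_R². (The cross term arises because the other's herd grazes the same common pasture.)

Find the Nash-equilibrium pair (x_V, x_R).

Expanding Vega's payoff: 21x_V − x_Rx_V − 4x_V².
∂π/∂x_V = 21 − x_R − 8x_V = 0, so x_V = 2.625 − 0.125x_R.
Likewise for Rios: x_R = 13.5 − 0.5x_V.
Substituting the second reaction function into the first: x_V = 2.625 − 0.125(13.5 − 0.5x_V), which gives 0.9375x_V = 0.9375 ⇒ x_V = 1.
Then x_R = 13.5 − 0.5·1 = 13.

1, 13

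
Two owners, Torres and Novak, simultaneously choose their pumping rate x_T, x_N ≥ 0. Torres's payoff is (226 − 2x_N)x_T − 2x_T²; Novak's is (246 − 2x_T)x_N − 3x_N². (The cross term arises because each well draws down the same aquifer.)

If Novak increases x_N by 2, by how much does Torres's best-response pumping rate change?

-1

Expanding Torres's payoff: 226x_T − 2x_Nx_T − 2x_T².
∂π/∂x_T = 226 − 2x_N − 4x_T = 0, so x_T = 56.5 − 0.5x_N.
The reaction-function slope is −0.5, so a 2-unit rise in x_N moves x_T by −0.5 × 2 = −1. Torres's best response falls — the actions are strategic substitutes.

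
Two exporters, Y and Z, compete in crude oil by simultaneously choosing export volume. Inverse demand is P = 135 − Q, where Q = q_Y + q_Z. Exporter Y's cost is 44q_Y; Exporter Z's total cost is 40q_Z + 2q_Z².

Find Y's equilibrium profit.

1681

Exporter Y's profit: π = q_Y(135 − (q_Y + q_Z)) − 44q_Y.
∂π/∂q_Y = 91 − 2q_Y − q_Z = 0, so q_Y = 45.5 − 0.5q_Z.
For Z: ∂π/∂q_Z = 95 − 6q_Z − q_Y = 0 ⇒ q_Z = 95/6 − (1/6)q_Y.
Plugging q_Z into Y's best response: q_Y = 45.5 − 0.5(95/6 − (1/6)q_Y) ⇒ (11/12)q_Y = 451/12, so q_Y = 41.
Then q_Z = 95/6 − (1/6)·41 = 9.
Price P = 135 − 50 = 85.
Y's profit: (85 − 44)·41 = 1681.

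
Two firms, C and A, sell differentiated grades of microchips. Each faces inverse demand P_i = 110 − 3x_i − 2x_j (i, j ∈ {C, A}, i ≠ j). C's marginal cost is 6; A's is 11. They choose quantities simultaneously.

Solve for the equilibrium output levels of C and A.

13.3125, 12.0625

Firm C's profit: π = x_C(110 − 3x_C − 2x_A) − 6x_C.
∂π/∂x_C = 104 − 6x_C − 2x_A = 0 ⇒ x_C = 52/3 − (1/3)x_A.
Similarly x_A = 16.5 − (1/3)x_C.
Plugging x_A into C's best response: x_C = 52/3 − (1/3)(16.5 − (1/3)x_C) ⇒ (8/9)x_C = 71/6, so x_C = 13.3125.
Then x_A = 16.5 − (1/3)·13.3125 = 12.0625.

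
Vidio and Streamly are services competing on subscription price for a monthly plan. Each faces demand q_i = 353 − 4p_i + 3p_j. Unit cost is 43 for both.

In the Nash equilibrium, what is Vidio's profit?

Vidio's profit: π = (p_{Vidio} − 43)(353 − 4p_{Vidio} + 3p_{Streamly}).
∂π/∂p_{Vidio} = 525 − 8p_{Vidio} + 3p_{Streamly} = 0 ⇒ p_{Vidio} = 65.625 + 0.375p_{Streamly}.
The game is symmetric, so in equilibrium p_{Streamly} = p_{Vidio}: the reaction function gives 0.625p_{Vidio} = 65.625, hence p_{Vidio} = 105.
q_{Vidio} = 353 − 4·105 + 3·105 = 248.
Profit = (105 − 43)·248 = 15376.

15376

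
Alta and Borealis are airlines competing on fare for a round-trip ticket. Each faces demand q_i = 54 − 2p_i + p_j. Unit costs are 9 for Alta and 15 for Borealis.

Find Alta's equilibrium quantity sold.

31.6

Alta's profit: π = (p_{Alta} − 9)(54 − 2p_{Alta} + p_{Borealis}).
∂π/∂p_{Alta} = 72 − 4p_{Alta} + p_{Borealis} = 0 ⇒ p_{Alta} = 18 + 0.25p_{Borealis}.
Similarly p_{Borealis} = 21 + 0.25p_{Alta}.
Solving the two reaction functions simultaneously: (1 − (0.25)(0.25))p_{Alta} = 18 + 0.25·21, so 0.9375p_{Alta} = 23.25 and p_{Alta} = 24.8.
Then p_{Borealis} = 21 + 0.25·24.8 = 27.2.
q_{Alta} = 54 − 2·24.8 + 27.2 = 31.6.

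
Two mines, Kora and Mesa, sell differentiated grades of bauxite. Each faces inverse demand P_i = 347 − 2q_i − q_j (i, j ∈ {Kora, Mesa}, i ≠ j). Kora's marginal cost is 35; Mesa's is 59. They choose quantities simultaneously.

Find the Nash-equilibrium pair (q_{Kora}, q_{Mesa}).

Mine Kora's profit: π = q_{Kora}(347 − 2q_{Kora} − q_{Mesa}) − 35q_{Kora}.
∂π/∂q_{Kora} = 312 − 4q_{Kora} − q_{Mesa} = 0 ⇒ q_{Kora} = 78 − 0.25q_{Mesa}.
Similarly q_{Mesa} = 72 − 0.25q_{Kora}.
Substituting the second reaction function into the first: q_{Kora} = 78 − 0.25(72 − 0.25q_{Kora}), which gives 0.9375q_{Kora} = 60 ⇒ q_{Kora} = 64.
Then q_{Mesa} = 72 − 0.25·64 = 56.

64, 56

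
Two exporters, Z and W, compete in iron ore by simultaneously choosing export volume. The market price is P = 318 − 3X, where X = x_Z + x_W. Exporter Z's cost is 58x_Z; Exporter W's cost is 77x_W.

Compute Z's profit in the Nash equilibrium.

2883

Exporter Z's profit: π = x_Z(318 − 3(x_Z + x_W)) − 58x_Z.
∂π/∂x_Z = 260 − 6x_Z − 3x_W = 0, so x_Z = 130/3 − 0.5x_W.
By the same steps for W: x_W = 241/6 − 0.5x_Z.
Plugging x_W into Z's best response: x_Z = 130/3 − 0.5(241/6 − 0.5x_Z) ⇒ 0.75x_Z = 23.25, so x_Z = 31.
Then x_W = 241/6 − 0.5·31 = 74/3.
Price P = 318 − 3·(167/3) = 151.
Z's profit: (151 − 58)·31 = 2883.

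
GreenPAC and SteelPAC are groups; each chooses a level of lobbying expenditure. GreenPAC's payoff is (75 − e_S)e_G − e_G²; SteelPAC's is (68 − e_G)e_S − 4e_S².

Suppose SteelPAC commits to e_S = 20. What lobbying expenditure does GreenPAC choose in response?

Expanding GreenPAC's payoff: 75e_G − e_Se_G − e_G².
∂π/∂e_G = 75 − e_S − 2e_G = 0, so e_G = 37.5 − 0.5e_S.
At e_S = 20: e_G = 37.5 − 0.5·20 = 27.5.

27.5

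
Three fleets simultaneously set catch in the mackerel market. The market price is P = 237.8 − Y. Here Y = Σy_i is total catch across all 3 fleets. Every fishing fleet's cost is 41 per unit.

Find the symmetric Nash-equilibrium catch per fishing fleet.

49.2

A representative fishing fleet's profit is π_i = y_i(237.8 − Y) − 41y_i, with Y = y_i + Σ_{j≠i} y_j.
First-order condition: 196.8 − 2y_i − Σ_{j≠i} y_j = 0.
In a symmetric equilibrium every fishing fleet chooses the same y, so Σ_{j≠i} y_j = 2y. The condition becomes 196.8 − 4y = 0, giving y = 196.8/4 = 49.2.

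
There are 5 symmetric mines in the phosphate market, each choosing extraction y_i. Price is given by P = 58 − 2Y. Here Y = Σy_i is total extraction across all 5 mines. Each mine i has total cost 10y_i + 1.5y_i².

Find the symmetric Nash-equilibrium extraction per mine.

3.2

A representative mine's profit is π_i = y_i(58 − 2Y) − 10y_i − 1.5y_i², with Y = y_i + Σ_{j≠i} y_j.
First-order condition: 48 − 7y_i − 2Σ_{j≠i} y_j = 0.
Imposing symmetry (y_j = y for all j) turns Σ_{j≠i} y_j into 4y, so 48 = 15y and y = 3.2.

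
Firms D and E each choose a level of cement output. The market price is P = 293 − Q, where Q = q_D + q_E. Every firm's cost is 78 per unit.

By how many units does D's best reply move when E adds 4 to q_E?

-2

Firm D's profit: π = q_D(293 − (q_D + q_E)) − 78q_D.
∂π/∂q_D = 215 − 2q_D − q_E = 0, so q_D = 107.5 − 0.5q_E.
The reaction-function slope is −0.5, so a 4-unit rise in q_E moves q_D by −0.5 × 4 = −2. D's best response falls — the actions are strategic substitutes.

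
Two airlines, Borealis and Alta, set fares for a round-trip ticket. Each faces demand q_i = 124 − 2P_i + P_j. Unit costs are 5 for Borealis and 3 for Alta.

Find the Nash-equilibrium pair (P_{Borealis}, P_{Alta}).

Borealis's profit: π = (P_{Borealis} − 5)(124 − 2P_{Borealis} + P_{Alta}).
∂π/∂P_{Borealis} = 134 − 4P_{Borealis} + P_{Alta} = 0 ⇒ P_{Borealis} = 33.5 + 0.25P_{Alta}.
Similarly P_{Alta} = 32.5 + 0.25P_{Borealis}.
Solving the two reaction functions simultaneously: (1 − (0.25)(0.25))P_{Borealis} = 33.5 + 0.25·32.5, so 0.9375P_{Borealis} = 41.625 and P_{Borealis} = 44.4.
Then P_{Alta} = 32.5 + 0.25·44.4 = 43.6.

44.4, 43.6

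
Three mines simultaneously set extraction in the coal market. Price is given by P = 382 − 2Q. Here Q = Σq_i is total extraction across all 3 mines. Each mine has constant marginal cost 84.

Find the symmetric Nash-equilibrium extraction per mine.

A representative mine's profit is π_i = q_i(382 − 2Q) − 84q_i, with Q = q_i + Σ_{j≠i} q_j.
First-order condition: 298 − 4q_i − 2Σ_{j≠i} q_j = 0.
In a symmetric equilibrium every mine chooses the same q, so Σ_{j≠i} q_j = 2q. The condition becomes 298 − 8q = 0, giving q = 298/8 = 37.25.

37.25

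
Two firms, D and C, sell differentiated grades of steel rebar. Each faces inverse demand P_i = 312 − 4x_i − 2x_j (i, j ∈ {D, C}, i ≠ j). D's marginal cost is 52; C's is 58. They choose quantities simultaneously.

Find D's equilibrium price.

156.8

Firm D's profit: π = x_D(312 − 4x_D − 2x_C) − 52x_D.
∂π/∂x_D = 260 − 8x_D − 2x_C = 0 ⇒ x_D = 32.5 − 0.25x_C.
Similarly x_C = 31.75 − 0.25x_D.
Solving the two reaction functions simultaneously: (1 − (−0.25)(−0.25))x_D = 32.5 − 0.25·31.75, so 0.9375x_D = 24.5625 and x_D = 26.2.
Then x_C = 31.75 − 0.25·26.2 = 25.2.
P_D = 312 − 4·26.2 − 2·25.2 = 156.8.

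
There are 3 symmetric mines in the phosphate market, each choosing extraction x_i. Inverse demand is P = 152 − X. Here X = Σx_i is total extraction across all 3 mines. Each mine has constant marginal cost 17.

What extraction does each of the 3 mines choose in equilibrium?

A representative mine's profit is π_i = x_i(152 − X) − 17x_i, with X = x_i + Σ_{j≠i} x_j.
First-order condition: 135 − 2x_i − Σ_{j≠i} x_j = 0.
With identical mines, set every x_j = x: then 135 − 2x − 2x = 0, i.e. x = 135/4 = 33.75.

33.75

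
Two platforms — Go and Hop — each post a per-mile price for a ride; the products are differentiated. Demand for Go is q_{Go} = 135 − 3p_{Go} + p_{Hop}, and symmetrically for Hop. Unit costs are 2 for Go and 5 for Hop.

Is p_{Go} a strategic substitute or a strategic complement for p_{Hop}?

strategic complements

Go's profit: π = (p_{Go} − 2)(135 − 3p_{Go} + p_{Hop}).
∂π/∂p_{Go} = 141 − 6p_{Go} + p_{Hop} = 0 ⇒ p_{Go} = 23.5 + (1/6)p_{Hop}.
The best-response slope dp_{Go}/dp_{Hop} = 1/6 > 0: the reaction function is upward-sloping, so the choices are strategic complements.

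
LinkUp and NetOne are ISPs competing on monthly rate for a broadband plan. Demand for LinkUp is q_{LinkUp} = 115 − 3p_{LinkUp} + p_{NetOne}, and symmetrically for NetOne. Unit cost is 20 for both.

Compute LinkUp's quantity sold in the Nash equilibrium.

LinkUp's profit: π = (p_{LinkUp} − 20)(115 − 3p_{LinkUp} + p_{NetOne}).
∂π/∂p_{LinkUp} = 175 − 6p_{LinkUp} + p_{NetOne} = 0 ⇒ p_{LinkUp} = 175/6 + (1/6)p_{NetOne}.
Setting p_{LinkUp} = p_{NetOne} in the reaction function: p_{LinkUp} = 175/6 + (1/6)p_{LinkUp}, so p_{LinkUp} = (175/6) / (5/6) = 35.
q_{LinkUp} = 115 − 3·35 + 35 = 45.

45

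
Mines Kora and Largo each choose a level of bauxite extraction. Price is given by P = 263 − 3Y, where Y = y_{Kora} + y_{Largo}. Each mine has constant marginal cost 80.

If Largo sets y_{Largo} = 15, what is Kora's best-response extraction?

23

Mine Kora's profit: π = y_{Kora}(263 − 3(y_{Kora} + y_{Largo})) − 80y_{Kora}.
∂π/∂y_{Kora} = 183 − 6y_{Kora} − 3y_{Largo} = 0, so y_{Kora} = 30.5 − 0.5y_{Largo}.
At y_{Largo} = 15: y_{Kora} = 30.5 − 0.5·15 = 23.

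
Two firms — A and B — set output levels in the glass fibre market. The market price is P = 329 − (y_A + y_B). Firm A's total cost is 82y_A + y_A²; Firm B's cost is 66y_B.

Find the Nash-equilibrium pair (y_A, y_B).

Firm A's profit: π = y_A(329 − (y_A + y_B)) − 82y_A − y_A².
∂π/∂y_A = 247 − 4y_A − y_B = 0, so y_A = 61.75 − 0.25y_B.
For B: ∂π/∂y_B = 263 − 2y_B − y_A = 0 ⇒ y_B = 131.5 − 0.5y_A.
Solving the two reaction functions simultaneously: (1 − (−0.25)(−0.5))y_A = 61.75 − 0.25·131.5, so 0.875y_A = 28.875 and y_A = 33.
Then y_B = 131.5 − 0.5·33 = 115.

33, 115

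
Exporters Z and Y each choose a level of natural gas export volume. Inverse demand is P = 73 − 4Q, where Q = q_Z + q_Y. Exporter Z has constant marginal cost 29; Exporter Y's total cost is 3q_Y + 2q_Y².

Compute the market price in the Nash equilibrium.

Exporter Z's profit: π = q_Z(73 − 4(q_Z + q_Y)) − 29q_Z.
∂π/∂q_Z = 44 − 8q_Z − 4q_Y = 0, so q_Z = 5.5 − 0.5q_Y.
For Y: ∂π/∂q_Y = 70 − 12q_Y − 4q_Z = 0 ⇒ q_Y = 35/6 − (1/3)q_Z.
Substituting the second reaction function into the first: q_Z = 5.5 − 0.5(35/6 − (1/3)q_Z), which gives (5/6)q_Z = 31/12 ⇒ q_Z = 3.1.
Then q_Y = 35/6 − (1/3)·3.1 = 4.8.
Equilibrium price: P = 73 − 4·7.9 = 41.4.

41.4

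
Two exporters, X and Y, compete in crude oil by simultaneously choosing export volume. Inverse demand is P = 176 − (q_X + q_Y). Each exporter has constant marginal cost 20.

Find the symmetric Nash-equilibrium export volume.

Exporter X's profit: π = q_X(176 − (q_X + q_Y)) − 20q_X.
∂π/∂q_X = 156 − 2q_X − q_Y = 0, so q_X = 78 − 0.5q_Y.
Setting q_X = q_Y in the reaction function: q_X = 78 − 0.5q_X, so q_X = 78 / 1.5 = 52.

52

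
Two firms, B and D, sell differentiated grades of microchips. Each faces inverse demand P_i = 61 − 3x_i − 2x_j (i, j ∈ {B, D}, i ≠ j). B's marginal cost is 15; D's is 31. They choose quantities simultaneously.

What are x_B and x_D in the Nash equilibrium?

6.75, 2.75

Firm B's profit: π = x_B(61 − 3x_B − 2x_D) − 15x_B.
∂π/∂x_B = 46 − 6x_B − 2x_D = 0 ⇒ x_B = 23/3 − (1/3)x_D.
Similarly x_D = 5 − (1/3)x_B.
Plugging x_D into B's best response: x_B = 23/3 − (1/3)(5 − (1/3)x_B) ⇒ (8/9)x_B = 6, so x_B = 6.75.
Then x_D = 5 − (1/3)·6.75 = 2.75.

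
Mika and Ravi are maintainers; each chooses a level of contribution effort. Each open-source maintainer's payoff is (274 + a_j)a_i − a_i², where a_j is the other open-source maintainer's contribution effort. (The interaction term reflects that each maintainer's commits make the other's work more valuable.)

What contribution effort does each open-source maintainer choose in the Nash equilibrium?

Mika's payoff is (274 + a_R)a_M − a_M².
∂π/∂a_M = 274 + a_R − 2a_M = 0, so a_M = 137 + 0.5a_R.
The game is symmetric, so in equilibrium a_R = a_M: the reaction function gives 0.5a_M = 137, hence a_M = 274.

274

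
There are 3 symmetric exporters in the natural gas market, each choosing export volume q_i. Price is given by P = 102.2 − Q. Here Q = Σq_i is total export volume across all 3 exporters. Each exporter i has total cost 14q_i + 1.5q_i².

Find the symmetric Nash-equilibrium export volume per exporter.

12.6

A representative exporter's profit is π_i = q_i(102.2 − Q) − 14q_i − 1.5q_i², with Q = q_i + Σ_{j≠i} q_j.
First-order condition: 88.2 − 5q_i − Σ_{j≠i} q_j = 0.
In a symmetric equilibrium every exporter chooses the same q, so Σ_{j≠i} q_j = 2q. The condition becomes 88.2 − 7q = 0, giving q = 88.2/7 = 12.6.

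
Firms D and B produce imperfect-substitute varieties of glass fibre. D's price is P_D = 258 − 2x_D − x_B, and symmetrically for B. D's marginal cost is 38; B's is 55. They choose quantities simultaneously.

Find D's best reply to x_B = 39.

45.25

Firm D's profit: π = x_D(258 − 2x_D − x_B) − 38x_D.
∂π/∂x_D = 220 − 4x_D − x_B = 0 ⇒ x_D = 55 − 0.25x_B.
At x_B = 39: x_D = 55 − 0.25·39 = 45.25.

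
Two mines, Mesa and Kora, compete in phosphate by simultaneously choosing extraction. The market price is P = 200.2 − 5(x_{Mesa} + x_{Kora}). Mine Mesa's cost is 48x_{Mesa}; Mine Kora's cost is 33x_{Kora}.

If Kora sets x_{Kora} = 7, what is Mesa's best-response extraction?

Mine Mesa's profit: π = x_{Mesa}(200.2 − 5(x_{Mesa} + x_{Kora})) − 48x_{Mesa}.
∂π/∂x_{Mesa} = 152.2 − 10x_{Mesa} − 5x_{Kora} = 0, so x_{Mesa} = 15.22 − 0.5x_{Kora}.
At x_{Kora} = 7: x_{Mesa} = 15.22 − 0.5·7 = 11.72.

11.72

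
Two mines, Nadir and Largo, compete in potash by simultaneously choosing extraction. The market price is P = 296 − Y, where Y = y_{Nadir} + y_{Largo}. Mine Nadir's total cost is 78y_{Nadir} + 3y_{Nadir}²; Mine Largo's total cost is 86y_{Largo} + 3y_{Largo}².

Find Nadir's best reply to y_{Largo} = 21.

Mine Nadir's profit: π = y_{Nadir}(296 − (y_{Nadir} + y_{Largo})) − 78y_{Nadir} − 3y_{Nadir}².
∂π/∂y_{Nadir} = 218 − 8y_{Nadir} − y_{Largo} = 0, so y_{Nadir} = 27.25 − 0.125y_{Largo}.
At y_{Largo} = 21: y_{Nadir} = 27.25 − 0.125·21 = 24.625.

24.625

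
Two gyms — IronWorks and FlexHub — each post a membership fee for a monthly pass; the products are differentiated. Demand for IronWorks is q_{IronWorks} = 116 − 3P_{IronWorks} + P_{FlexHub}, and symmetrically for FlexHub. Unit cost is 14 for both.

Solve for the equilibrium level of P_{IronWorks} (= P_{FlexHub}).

IronWorks's profit: π = (P_{IronWorks} − 14)(116 − 3P_{IronWorks} + P_{FlexHub}).
∂π/∂P_{IronWorks} = 158 − 6P_{IronWorks} + P_{FlexHub} = 0 ⇒ P_{IronWorks} = 79/3 + (1/6)P_{FlexHub}.
By symmetry P_{FlexHub} = P_{IronWorks}; substituting into the reaction function, (5/6)P_{IronWorks} = 79/3 and P_{IronWorks} = 31.6.

31.6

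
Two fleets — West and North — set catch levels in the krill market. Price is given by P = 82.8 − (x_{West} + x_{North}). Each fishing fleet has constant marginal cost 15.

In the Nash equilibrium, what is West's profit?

510.76

Fishing fleet West's profit: π = x_{West}(82.8 − (x_{West} + x_{North})) − 15x_{West}.
∂π/∂x_{West} = 67.8 − 2x_{West} − x_{North} = 0, so x_{West} = 33.9 − 0.5x_{North}.
Setting x_{West} = x_{North} in the reaction function: x_{West} = 33.9 − 0.5x_{West}, so x_{West} = 33.9 / 1.5 = 22.6.
Price P = 82.8 − 45.2 = 37.6.
West's profit: (37.6 − 15)·22.6 = 510.76.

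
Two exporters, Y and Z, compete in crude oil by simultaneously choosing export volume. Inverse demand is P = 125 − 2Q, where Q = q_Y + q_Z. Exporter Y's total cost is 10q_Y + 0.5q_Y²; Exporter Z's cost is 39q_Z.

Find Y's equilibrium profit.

810

Exporter Y's profit: π = q_Y(125 − 2(q_Y + q_Z)) − 10q_Y − 0.5q_Y².
∂π/∂q_Y = 115 − 5q_Y − 2q_Z = 0, so q_Y = 23 − 0.4q_Z.
For Z: ∂π/∂q_Z = 86 − 4q_Z − 2q_Y = 0 ⇒ q_Z = 21.5 − 0.5q_Y.
Plugging q_Z into Y's best response: q_Y = 23 − 0.4(21.5 − 0.5q_Y) ⇒ 0.8q_Y = 14.4, so q_Y = 18.
Then q_Z = 21.5 − 0.5·18 = 12.5.
Price P = 125 − 2·30.5 = 64.
Y's profit: (64 − 10)·18 − 0.5(18)² = 810.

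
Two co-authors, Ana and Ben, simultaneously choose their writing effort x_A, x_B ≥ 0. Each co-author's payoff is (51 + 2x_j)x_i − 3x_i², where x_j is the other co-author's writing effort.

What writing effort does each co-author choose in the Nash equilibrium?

12.75

Ana's payoff is (51 + 2x_B)x_A − 3x_A².
∂π/∂x_A = 51 + 2x_B − 6x_A = 0, so x_A = 8.5 + (1/3)x_B.
The game is symmetric, so in equilibrium x_B = x_A: the reaction function gives (2/3)x_A = 8.5, hence x_A = 12.75.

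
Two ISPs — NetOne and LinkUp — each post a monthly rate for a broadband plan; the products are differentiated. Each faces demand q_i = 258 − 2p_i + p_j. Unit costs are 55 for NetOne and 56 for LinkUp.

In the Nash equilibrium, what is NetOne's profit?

NetOne's profit: π = (p_{NetOne} − 55)(258 − 2p_{NetOne} + p_{LinkUp}).
∂π/∂p_{NetOne} = 368 − 4p_{NetOne} + p_{LinkUp} = 0 ⇒ p_{NetOne} = 92 + 0.25p_{LinkUp}.
Similarly p_{LinkUp} = 92.5 + 0.25p_{NetOne}.
Solving the two reaction functions simultaneously: (1 − (0.25)(0.25))p_{NetOne} = 92 + 0.25·92.5, so 0.9375p_{NetOne} = 115.125 and p_{NetOne} = 122.8.
Then p_{LinkUp} = 92.5 + 0.25·122.8 = 123.2.
q_{NetOne} = 258 − 2·122.8 + 123.2 = 135.6.
Profit = (122.8 − 55)·135.6 = 9193.68.

9193.68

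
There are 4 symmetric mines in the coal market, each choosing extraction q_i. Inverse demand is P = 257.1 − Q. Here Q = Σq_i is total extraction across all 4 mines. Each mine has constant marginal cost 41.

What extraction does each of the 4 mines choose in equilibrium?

43.22

A representative mine's profit is π_i = q_i(257.1 − Q) − 41q_i, with Q = q_i + Σ_{j≠i} q_j.
First-order condition: 216.1 − 2q_i − Σ_{j≠i} q_j = 0.
In a symmetric equilibrium every mine chooses the same q, so Σ_{j≠i} q_j = 3q. The condition becomes 216.1 − 5q = 0, giving q = 216.1/5 = 43.22.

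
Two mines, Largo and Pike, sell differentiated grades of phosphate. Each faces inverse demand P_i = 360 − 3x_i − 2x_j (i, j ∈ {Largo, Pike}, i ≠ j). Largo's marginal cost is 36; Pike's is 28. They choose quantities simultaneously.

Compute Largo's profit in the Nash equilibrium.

4800

Mine Largo's profit: π = x_{Largo}(360 − 3x_{Largo} − 2x_{Pike}) − 36x_{Largo}.
∂π/∂x_{Largo} = 324 − 6x_{Largo} − 2x_{Pike} = 0 ⇒ x_{Largo} = 54 − (1/3)x_{Pike}.
Similarly x_{Pike} = 166/3 − (1/3)x_{Largo}.
Solving the two reaction functions simultaneously: (1 − (−1/3)(−1/3))x_{Largo} = 54 − (1/3)·(166/3), so (8/9)x_{Largo} = 320/9 and x_{Largo} = 40.
Then x_{Pike} = 166/3 − (1/3)·40 = 42.
P_{Largo} = 360 − 3·40 − 2·42 = 156.
Profit = (156 − 36)·40 = 4800.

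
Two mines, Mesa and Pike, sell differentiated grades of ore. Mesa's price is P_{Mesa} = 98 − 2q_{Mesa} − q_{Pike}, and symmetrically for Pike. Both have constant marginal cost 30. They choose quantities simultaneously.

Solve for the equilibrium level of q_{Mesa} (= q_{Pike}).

13.6

Mine Mesa's profit: π = q_{Mesa}(98 − 2q_{Mesa} − q_{Pike}) − 30q_{Mesa}.
∂π/∂q_{Mesa} = 68 − 4q_{Mesa} − q_{Pike} = 0 ⇒ q_{Mesa} = 17 − 0.25q_{Pike}.
By symmetry q_{Pike} = q_{Mesa}; substituting into the reaction function, 1.25q_{Mesa} = 17 and q_{Mesa} = 13.6.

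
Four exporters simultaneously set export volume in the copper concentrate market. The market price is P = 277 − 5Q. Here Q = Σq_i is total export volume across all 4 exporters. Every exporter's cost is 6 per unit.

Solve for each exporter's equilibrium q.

A representative exporter's profit is π_i = q_i(277 − 5Q) − 6q_i, with Q = q_i + Σ_{j≠i} q_j.
First-order condition: 271 − 10q_i − 5Σ_{j≠i} q_j = 0.
With identical exporters, set every q_j = q: then 271 − 10q − 15q = 0, i.e. q = 271/25 = 10.84.

10.84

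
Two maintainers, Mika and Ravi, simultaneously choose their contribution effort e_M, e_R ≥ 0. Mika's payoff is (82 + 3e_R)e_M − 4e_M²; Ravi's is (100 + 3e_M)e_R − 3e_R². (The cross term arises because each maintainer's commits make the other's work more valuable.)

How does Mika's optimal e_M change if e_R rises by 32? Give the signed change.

12

Expanding Mika's payoff: 82e_M + 3e_Re_M − 4e_M².
∂π/∂e_M = 82 + 3e_R − 8e_M = 0, so e_M = 10.25 + 0.375e_R.
The reaction-function slope is 0.375, so a 32-unit rise in e_R moves e_M by 0.375 × 32 = 12. Mika's best response rises — the actions are strategic complements.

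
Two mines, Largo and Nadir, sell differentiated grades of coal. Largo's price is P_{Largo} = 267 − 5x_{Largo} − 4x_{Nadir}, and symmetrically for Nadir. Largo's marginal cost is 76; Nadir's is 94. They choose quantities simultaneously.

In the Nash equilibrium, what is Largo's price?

Mine Largo's profit: π = x_{Largo}(267 − 5x_{Largo} − 4x_{Nadir}) − 76x_{Largo}.
∂π/∂x_{Largo} = 191 − 10x_{Largo} − 4x_{Nadir} = 0 ⇒ x_{Largo} = 19.1 − 0.4x_{Nadir}.
Similarly x_{Nadir} = 17.3 − 0.4x_{Largo}.
Plugging x_{Nadir} into Largo's best response: x_{Largo} = 19.1 − 0.4(17.3 − 0.4x_{Largo}) ⇒ 0.84x_{Largo} = 12.18, so x_{Largo} = 14.5.
Then x_{Nadir} = 17.3 − 0.4·14.5 = 11.5.
P_{Largo} = 267 − 5·14.5 − 4·11.5 = 148.5.

148.5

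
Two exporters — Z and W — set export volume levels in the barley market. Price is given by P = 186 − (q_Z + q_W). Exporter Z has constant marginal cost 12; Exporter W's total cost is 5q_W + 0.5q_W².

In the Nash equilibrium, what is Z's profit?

Exporter Z's profit: π = q_Z(186 − (q_Z + q_W)) − 12q_Z.
∂π/∂q_Z = 174 − 2q_Z − q_W = 0, so q_Z = 87 − 0.5q_W.
For W: ∂π/∂q_W = 181 − 3q_W − q_Z = 0 ⇒ q_W = 181/3 − (1/3)q_Z.
Solving the two reaction functions simultaneously: (1 − (−0.5)(−1/3))q_Z = 87 − 0.5·(181/3), so (5/6)q_Z = 341/6 and q_Z = 68.2.
Then q_W = 181/3 − (1/3)·68.2 = 37.6.
Price P = 186 − 105.8 = 80.2.
Z's profit: (80.2 − 12)·68.2 = 4651.24.

4651.24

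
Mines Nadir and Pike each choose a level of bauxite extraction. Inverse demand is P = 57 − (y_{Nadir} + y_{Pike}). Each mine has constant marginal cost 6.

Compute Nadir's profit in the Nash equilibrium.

Mine Nadir's profit: π = y_{Nadir}(57 − (y_{Nadir} + y_{Pike})) − 6y_{Nadir}.
∂π/∂y_{Nadir} = 51 − 2y_{Nadir} − y_{Pike} = 0, so y_{Nadir} = 25.5 − 0.5y_{Pike}.
Setting y_{Nadir} = y_{Pike} in the reaction function: y_{Nadir} = 25.5 − 0.5y_{Nadir}, so y_{Nadir} = 25.5 / 1.5 = 17.
Price P = 57 − 34 = 23.
Nadir's profit: (23 − 6)·17 = 289.

289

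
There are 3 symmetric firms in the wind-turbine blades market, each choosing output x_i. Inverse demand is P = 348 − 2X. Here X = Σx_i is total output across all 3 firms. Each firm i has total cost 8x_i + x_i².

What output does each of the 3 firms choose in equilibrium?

A representative firm's profit is π_i = x_i(348 − 2X) − 8x_i − x_i², with X = x_i + Σ_{j≠i} x_j.
First-order condition: 340 − 6x_i − 2Σ_{j≠i} x_j = 0.
In a symmetric equilibrium every firm chooses the same x, so Σ_{j≠i} x_j = 2x. The condition becomes 340 − 10x = 0, giving x = 340/10 = 34.

34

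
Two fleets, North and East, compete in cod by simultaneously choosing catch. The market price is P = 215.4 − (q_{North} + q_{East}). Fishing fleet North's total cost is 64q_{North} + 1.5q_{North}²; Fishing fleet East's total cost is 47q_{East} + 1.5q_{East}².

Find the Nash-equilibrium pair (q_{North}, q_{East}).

Fishing fleet North's profit: π = q_{North}(215.4 − (q_{North} + q_{East})) − 64q_{North} − 1.5q_{North}².
∂π/∂q_{North} = 151.4 − 5q_{North} − q_{East} = 0, so q_{North} = 30.28 − 0.2q_{East}.
By the same steps for East: q_{East} = 33.68 − 0.2q_{North}.
Plugging q_{East} into North's best response: q_{North} = 30.28 − 0.2(33.68 − 0.2q_{North}) ⇒ 0.96q_{North} = 23.544, so q_{North} = 24.525.
Then q_{East} = 33.68 − 0.2·24.525 = 28.775.

24.525, 28.775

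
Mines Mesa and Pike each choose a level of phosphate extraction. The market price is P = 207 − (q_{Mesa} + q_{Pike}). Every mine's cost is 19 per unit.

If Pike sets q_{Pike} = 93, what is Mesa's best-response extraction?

Mine Mesa's profit: π = q_{Mesa}(207 − (q_{Mesa} + q_{Pike})) − 19q_{Mesa}.
∂π/∂q_{Mesa} = 188 − 2q_{Mesa} − q_{Pike} = 0, so q_{Mesa} = 94 − 0.5q_{Pike}.
At q_{Pike} = 93: q_{Mesa} = 94 − 0.5·93 = 47.5.

47.5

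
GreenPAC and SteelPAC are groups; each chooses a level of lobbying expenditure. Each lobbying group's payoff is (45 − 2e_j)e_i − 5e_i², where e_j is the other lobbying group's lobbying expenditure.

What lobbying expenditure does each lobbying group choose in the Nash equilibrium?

3.75

GreenPAC's payoff is (45 − 2e_S)e_G − 5e_G².
∂π/∂e_G = 45 − 2e_S − 10e_G = 0, so e_G = 4.5 − 0.2e_S.
The game is symmetric, so in equilibrium e_S = e_G: the reaction function gives 1.2e_G = 4.5, hence e_G = 3.75.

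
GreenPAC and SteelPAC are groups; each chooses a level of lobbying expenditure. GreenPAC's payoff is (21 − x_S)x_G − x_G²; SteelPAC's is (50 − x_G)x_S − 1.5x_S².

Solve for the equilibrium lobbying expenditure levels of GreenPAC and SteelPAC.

2.6, 15.8

Expanding GreenPAC's payoff: 21x_G − x_Sx_G − x_G².
∂π/∂x_G = 21 − x_S − 2x_G = 0, so x_G = 10.5 − 0.5x_S.
Likewise for SteelPAC: x_S = 50/3 − (1/3)x_G.
Plugging x_S into GreenPAC's best response: x_G = 10.5 − 0.5(50/3 − (1/3)x_G) ⇒ (5/6)x_G = 13/6, so x_G = 2.6.
Then x_S = 50/3 − (1/3)·2.6 = 15.8.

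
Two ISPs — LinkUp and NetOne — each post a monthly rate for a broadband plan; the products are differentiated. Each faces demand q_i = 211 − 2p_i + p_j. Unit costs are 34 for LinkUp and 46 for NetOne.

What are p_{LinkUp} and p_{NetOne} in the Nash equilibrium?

LinkUp's profit: π = (p_{LinkUp} − 34)(211 − 2p_{LinkUp} + p_{NetOne}).
∂π/∂p_{LinkUp} = 279 − 4p_{LinkUp} + p_{NetOne} = 0 ⇒ p_{LinkUp} = 69.75 + 0.25p_{NetOne}.
Similarly p_{NetOne} = 75.75 + 0.25p_{LinkUp}.
Solving the two reaction functions simultaneously: (1 − (0.25)(0.25))p_{LinkUp} = 69.75 + 0.25·75.75, so 0.9375p_{LinkUp} = 88.6875 and p_{LinkUp} = 94.6.
Then p_{NetOne} = 75.75 + 0.25·94.6 = 99.4.

94.6, 99.4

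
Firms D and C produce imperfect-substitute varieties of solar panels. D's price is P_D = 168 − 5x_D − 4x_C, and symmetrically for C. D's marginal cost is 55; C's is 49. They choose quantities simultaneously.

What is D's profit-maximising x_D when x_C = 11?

6.9

Firm D's profit: π = x_D(168 − 5x_D − 4x_C) − 55x_D.
∂π/∂x_D = 113 − 10x_D − 4x_C = 0 ⇒ x_D = 11.3 − 0.4x_C.
At x_C = 11: x_D = 11.3 − 0.4·11 = 6.9.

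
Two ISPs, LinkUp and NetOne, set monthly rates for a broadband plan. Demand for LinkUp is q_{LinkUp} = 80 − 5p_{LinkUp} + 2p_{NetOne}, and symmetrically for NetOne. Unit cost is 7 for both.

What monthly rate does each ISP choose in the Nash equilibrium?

LinkUp's profit: π = (p_{LinkUp} − 7)(80 − 5p_{LinkUp} + 2p_{NetOne}).
∂π/∂p_{LinkUp} = 115 − 10p_{LinkUp} + 2p_{NetOne} = 0 ⇒ p_{LinkUp} = 11.5 + 0.2p_{NetOne}.
By symmetry p_{NetOne} = p_{LinkUp}; substituting into the reaction function, 0.8p_{LinkUp} = 11.5 and p_{LinkUp} = 14.375.

14.375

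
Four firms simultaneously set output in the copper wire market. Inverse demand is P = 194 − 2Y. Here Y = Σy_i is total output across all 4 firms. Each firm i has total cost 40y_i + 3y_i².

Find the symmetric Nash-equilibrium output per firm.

A representative firm's profit is π_i = y_i(194 − 2Y) − 40y_i − 3y_i², with Y = y_i + Σ_{j≠i} y_j.
First-order condition: 154 − 10y_i − 2Σ_{j≠i} y_j = 0.
Imposing symmetry (y_j = y for all j) turns Σ_{j≠i} y_j into 3y, so 154 = 16y and y = 9.625.

9.625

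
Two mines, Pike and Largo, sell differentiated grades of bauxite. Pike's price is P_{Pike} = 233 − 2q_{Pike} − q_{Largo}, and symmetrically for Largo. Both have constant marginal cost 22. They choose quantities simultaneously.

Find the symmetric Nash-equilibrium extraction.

Mine Pike's profit: π = q_{Pike}(233 − 2q_{Pike} − q_{Largo}) − 22q_{Pike}.
∂π/∂q_{Pike} = 211 − 4q_{Pike} − q_{Largo} = 0 ⇒ q_{Pike} = 52.75 − 0.25q_{Largo}.
By symmetry q_{Largo} = q_{Pike}; substituting into the reaction function, 1.25q_{Pike} = 52.75 and q_{Pike} = 42.2.

42.2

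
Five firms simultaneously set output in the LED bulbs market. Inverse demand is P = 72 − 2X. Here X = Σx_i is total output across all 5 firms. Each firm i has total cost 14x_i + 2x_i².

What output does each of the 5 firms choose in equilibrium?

3.625

A representative firm's profit is π_i = x_i(72 − 2X) − 14x_i − 2x_i², with X = x_i + Σ_{j≠i} x_j.
First-order condition: 58 − 8x_i − 2Σ_{j≠i} x_j = 0.
With identical firms, set every x_j = x: then 58 − 8x − 8x = 0, i.e. x = 58/16 = 3.625.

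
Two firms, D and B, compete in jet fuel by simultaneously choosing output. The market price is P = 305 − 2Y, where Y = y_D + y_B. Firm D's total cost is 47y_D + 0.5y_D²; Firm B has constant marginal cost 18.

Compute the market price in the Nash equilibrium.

132.875

Firm D's profit: π = y_D(305 − 2(y_D + y_B)) − 47y_D − 0.5y_D².
∂π/∂y_D = 258 − 5y_D − 2y_B = 0, so y_D = 51.6 − 0.4y_B.
For B: ∂π/∂y_B = 287 − 4y_B − 2y_D = 0 ⇒ y_B = 71.75 − 0.5y_D.
Solving the two reaction functions simultaneously: (1 − (−0.4)(−0.5))y_D = 51.6 − 0.4·71.75, so 0.8y_D = 22.9 and y_D = 28.625.
Then y_B = 71.75 − 0.5·28.625 = 57.4375.
Equilibrium price: P = 305 − 2·86.0625 = 132.875.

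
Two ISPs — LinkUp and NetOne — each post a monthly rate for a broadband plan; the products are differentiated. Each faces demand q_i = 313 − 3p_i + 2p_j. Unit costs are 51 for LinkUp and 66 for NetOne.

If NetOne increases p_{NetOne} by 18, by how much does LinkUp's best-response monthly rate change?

LinkUp's profit: π = (p_{LinkUp} − 51)(313 − 3p_{LinkUp} + 2p_{NetOne}).
∂π/∂p_{LinkUp} = 466 − 6p_{LinkUp} + 2p_{NetOne} = 0 ⇒ p_{LinkUp} = 233/3 + (1/3)p_{NetOne}.
The reaction-function slope is 1/3, so an 18-unit rise in p_{NetOne} moves p_{LinkUp} by 1/3 × 18 = 6. LinkUp's best response rises — the actions are strategic complements.

6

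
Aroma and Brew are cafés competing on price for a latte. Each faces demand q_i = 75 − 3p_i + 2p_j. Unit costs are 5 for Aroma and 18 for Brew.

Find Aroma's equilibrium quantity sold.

Aroma's profit: π = (p_{Aroma} − 5)(75 − 3p_{Aroma} + 2p_{Brew}).
∂π/∂p_{Aroma} = 90 − 6p_{Aroma} + 2p_{Brew} = 0 ⇒ p_{Aroma} = 15 + (1/3)p_{Brew}.
Similarly p_{Brew} = 21.5 + (1/3)p_{Aroma}.
Substituting the second reaction function into the first: p_{Aroma} = 15 + (1/3)(21.5 + (1/3)p_{Aroma}), which gives (8/9)p_{Aroma} = 133/6 ⇒ p_{Aroma} = 24.9375.
Then p_{Brew} = 21.5 + (1/3)·24.9375 = 29.8125.
q_{Aroma} = 75 − 3·24.9375 + 2·29.8125 = 59.8125.

59.8125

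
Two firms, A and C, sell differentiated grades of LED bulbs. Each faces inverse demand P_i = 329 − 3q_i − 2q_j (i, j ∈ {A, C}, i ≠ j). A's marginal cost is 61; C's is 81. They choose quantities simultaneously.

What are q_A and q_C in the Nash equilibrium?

Firm A's profit: π = q_A(329 − 3q_A − 2q_C) − 61q_A.
∂π/∂q_A = 268 − 6q_A − 2q_C = 0 ⇒ q_A = 134/3 − (1/3)q_C.
Similarly q_C = 124/3 − (1/3)q_A.
Solving the two reaction functions simultaneously: (1 − (−1/3)(−1/3))q_A = 134/3 − (1/3)·(124/3), so (8/9)q_A = 278/9 and q_A = 34.75.
Then q_C = 124/3 − (1/3)·34.75 = 29.75.

34.75, 29.75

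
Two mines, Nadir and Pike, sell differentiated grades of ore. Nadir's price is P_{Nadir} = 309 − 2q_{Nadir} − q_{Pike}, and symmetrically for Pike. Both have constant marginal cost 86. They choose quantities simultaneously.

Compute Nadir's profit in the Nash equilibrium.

3978.32

Mine Nadir's profit: π = q_{Nadir}(309 − 2q_{Nadir} − q_{Pike}) − 86q_{Nadir}.
∂π/∂q_{Nadir} = 223 − 4q_{Nadir} − q_{Pike} = 0 ⇒ q_{Nadir} = 55.75 − 0.25q_{Pike}.
By symmetry q_{Pike} = q_{Nadir}; substituting into the reaction function, 1.25q_{Nadir} = 55.75 and q_{Nadir} = 44.6.
P_{Nadir} = 309 − 2·44.6 − 44.6 = 175.2.
Profit = (175.2 − 86)·44.6 = 3978.32.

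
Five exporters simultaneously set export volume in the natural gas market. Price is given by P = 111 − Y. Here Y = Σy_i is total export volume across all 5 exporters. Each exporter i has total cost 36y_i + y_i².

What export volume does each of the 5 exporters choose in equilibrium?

A representative exporter's profit is π_i = y_i(111 − Y) − 36y_i − y_i², with Y = y_i + Σ_{j≠i} y_j.
First-order condition: 75 − 4y_i − Σ_{j≠i} y_j = 0.
With identical exporters, set every y_j = y: then 75 − 4y − 4y = 0, i.e. y = 75/8 = 9.375.

9.375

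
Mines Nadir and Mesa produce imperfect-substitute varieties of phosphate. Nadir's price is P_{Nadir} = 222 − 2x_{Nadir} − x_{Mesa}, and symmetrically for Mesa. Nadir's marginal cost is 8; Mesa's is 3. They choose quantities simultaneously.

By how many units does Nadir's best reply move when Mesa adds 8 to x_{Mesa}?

-2

Mine Nadir's profit: π = x_{Nadir}(222 − 2x_{Nadir} − x_{Mesa}) − 8x_{Nadir}.
∂π/∂x_{Nadir} = 214 − 4x_{Nadir} − x_{Mesa} = 0 ⇒ x_{Nadir} = 53.5 − 0.25x_{Mesa}.
The reaction-function slope is −0.25, so an 8-unit rise in x_{Mesa} moves x_{Nadir} by −0.25 × 8 = −2. Nadir's best response falls — the actions are strategic substitutes.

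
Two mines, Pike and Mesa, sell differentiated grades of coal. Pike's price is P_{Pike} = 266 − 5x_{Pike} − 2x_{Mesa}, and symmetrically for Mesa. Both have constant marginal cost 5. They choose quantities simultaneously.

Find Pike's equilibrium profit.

2365.3125

Mine Pike's profit: π = x_{Pike}(266 − 5x_{Pike} − 2x_{Mesa}) − 5x_{Pike}.
∂π/∂x_{Pike} = 261 − 10x_{Pike} − 2x_{Mesa} = 0 ⇒ x_{Pike} = 26.1 − 0.2x_{Mesa}.
By symmetry x_{Mesa} = x_{Pike}; substituting into the reaction function, 1.2x_{Pike} = 26.1 and x_{Pike} = 21.75.
P_{Pike} = 266 − 5·21.75 − 2·21.75 = 113.75.
Profit = (113.75 − 5)·21.75 = 2365.3125.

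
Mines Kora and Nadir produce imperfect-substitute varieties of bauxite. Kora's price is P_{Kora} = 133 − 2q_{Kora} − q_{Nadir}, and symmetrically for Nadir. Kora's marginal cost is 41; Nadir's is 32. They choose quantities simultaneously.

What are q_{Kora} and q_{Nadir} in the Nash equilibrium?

17.8, 20.8

Mine Kora's profit: π = q_{Kora}(133 − 2q_{Kora} − q_{Nadir}) − 41q_{Kora}.
∂π/∂q_{Kora} = 92 − 4q_{Kora} − q_{Nadir} = 0 ⇒ q_{Kora} = 23 − 0.25q_{Nadir}.
Similarly q_{Nadir} = 25.25 − 0.25q_{Kora}.
Solving the two reaction functions simultaneously: (1 − (−0.25)(−0.25))q_{Kora} = 23 − 0.25·25.25, so 0.9375q_{Kora} = 16.6875 and q_{Kora} = 17.8.
Then q_{Nadir} = 25.25 − 0.25·17.8 = 20.8.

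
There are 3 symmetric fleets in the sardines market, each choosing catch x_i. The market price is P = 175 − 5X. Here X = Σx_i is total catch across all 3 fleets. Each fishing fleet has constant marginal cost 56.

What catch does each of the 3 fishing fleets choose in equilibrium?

A representative fishing fleet's profit is π_i = x_i(175 − 5X) − 56x_i, with X = x_i + Σ_{j≠i} x_j.
First-order condition: 119 − 10x_i − 5Σ_{j≠i} x_j = 0.
With identical fishing fleets, set every x_j = x: then 119 − 10x − 10x = 0, i.e. x = 119/20 = 5.95.

5.95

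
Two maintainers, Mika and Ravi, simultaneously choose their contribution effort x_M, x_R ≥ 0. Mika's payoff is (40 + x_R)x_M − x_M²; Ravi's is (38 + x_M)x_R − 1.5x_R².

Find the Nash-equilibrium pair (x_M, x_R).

Expanding Mika's payoff: 40x_M + x_Rx_M − x_M².
∂π/∂x_M = 40 + x_R − 2x_M = 0, so x_M = 20 + 0.5x_R.
Likewise for Ravi: x_R = 38/3 + (1/3)x_M.
Substituting the second reaction function into the first: x_M = 20 + 0.5(38/3 + (1/3)x_M), which gives (5/6)x_M = 79/3 ⇒ x_M = 31.6.
Then x_R = 38/3 + (1/3)·31.6 = 23.2.

31.6, 23.2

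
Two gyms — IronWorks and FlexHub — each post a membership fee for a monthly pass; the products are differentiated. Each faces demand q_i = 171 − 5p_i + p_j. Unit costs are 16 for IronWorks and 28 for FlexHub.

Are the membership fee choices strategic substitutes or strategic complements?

strategic complements

IronWorks's profit: π = (p_{IronWorks} − 16)(171 − 5p_{IronWorks} + p_{FlexHub}).
∂π/∂p_{IronWorks} = 251 − 10p_{IronWorks} + p_{FlexHub} = 0 ⇒ p_{IronWorks} = 25.1 + 0.1p_{FlexHub}.
The best-response slope dp_{IronWorks}/dp_{FlexHub} = 0.1 > 0: the reaction function is upward-sloping, so the choices are strategic complements.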